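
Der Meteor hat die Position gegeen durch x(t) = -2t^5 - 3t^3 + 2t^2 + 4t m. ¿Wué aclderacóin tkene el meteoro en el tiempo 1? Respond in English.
To solve this, we need to take 2 derivatives of our position equation x(t) = -2·t^5 - 3·t^3 + 2·t^2 + 4·t. Taking d/dt of x(t), we find v(t) = -10·t^4 - 9·t^2 + 4·t + 4. Taking d/dt of v(t), we find a(t) = -40·t^3 - 18·t + 4. We have acceleration a(t) = -40·t^3 - 18·t + 4. Substituting t = 1: a(1) = -54.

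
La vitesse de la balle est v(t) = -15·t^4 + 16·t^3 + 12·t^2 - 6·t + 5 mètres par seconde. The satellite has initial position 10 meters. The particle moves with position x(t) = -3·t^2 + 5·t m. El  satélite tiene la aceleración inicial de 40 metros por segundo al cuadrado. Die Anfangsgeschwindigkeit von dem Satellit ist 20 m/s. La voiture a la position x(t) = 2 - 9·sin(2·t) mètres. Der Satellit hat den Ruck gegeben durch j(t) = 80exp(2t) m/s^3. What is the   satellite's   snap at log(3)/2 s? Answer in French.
Pour résoudre ceci, nous devons prendre 1 dérivée de notre équation du jerk j(t) = 80·exp(2·t). En dérivant le jerk, nous obtenons le snap: s(t) = 160·exp(2·t). En utilisant s(t) = 160·exp(2·t) et en substituant t = log(3)/2, nous trouvons s = 480.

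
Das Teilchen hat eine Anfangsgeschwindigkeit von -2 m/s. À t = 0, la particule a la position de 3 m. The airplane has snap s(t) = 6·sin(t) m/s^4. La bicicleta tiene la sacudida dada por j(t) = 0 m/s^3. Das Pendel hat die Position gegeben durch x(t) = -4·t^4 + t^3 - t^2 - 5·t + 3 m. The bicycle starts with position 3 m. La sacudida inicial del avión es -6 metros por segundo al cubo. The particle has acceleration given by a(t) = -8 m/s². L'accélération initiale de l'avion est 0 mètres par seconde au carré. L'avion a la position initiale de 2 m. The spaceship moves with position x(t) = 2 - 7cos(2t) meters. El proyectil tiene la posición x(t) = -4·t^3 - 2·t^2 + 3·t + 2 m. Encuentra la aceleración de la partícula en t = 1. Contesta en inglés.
From the given acceleration equation a(t) = -8, we substitute t = 1 to get a = -8.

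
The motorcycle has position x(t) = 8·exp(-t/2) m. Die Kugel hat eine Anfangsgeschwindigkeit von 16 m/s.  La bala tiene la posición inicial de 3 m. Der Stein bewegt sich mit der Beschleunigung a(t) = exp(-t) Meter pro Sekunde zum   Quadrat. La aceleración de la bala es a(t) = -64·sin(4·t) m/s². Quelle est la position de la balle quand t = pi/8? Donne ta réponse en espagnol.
Necesitamos integrar nuestra ecuación de la aceleración a(t) = -64·sin(4·t) 2 veces. La antiderivada de la aceleración es la velocidad. Usando v(0) = 16, obtenemos v(t) = 16·cos(4·t). La integral de la velocidad es la posición. Usando x(0) = 3, obtenemos x(t) = 4·sin(4·t) + 3. Tenemos la posición x(t) = 4·sin(4·t) + 3. Sustituyendo t = pi/8: x(pi/8) = 7.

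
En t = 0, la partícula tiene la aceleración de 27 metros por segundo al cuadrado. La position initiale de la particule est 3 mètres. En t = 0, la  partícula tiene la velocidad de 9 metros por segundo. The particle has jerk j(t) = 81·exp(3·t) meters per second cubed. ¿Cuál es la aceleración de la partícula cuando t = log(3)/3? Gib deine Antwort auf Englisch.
Starting from jerk j(t) = 81·exp(3·t), we take 1 integral. Integrating jerk and using the initial condition a(0) = 27, we get a(t) = 27·exp(3·t). Using a(t) = 27·exp(3·t) and substituting t = log(3)/3, we find a = 81.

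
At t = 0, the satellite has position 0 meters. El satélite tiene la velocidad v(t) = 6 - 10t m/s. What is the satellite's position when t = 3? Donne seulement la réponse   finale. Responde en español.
La respuesta es -27.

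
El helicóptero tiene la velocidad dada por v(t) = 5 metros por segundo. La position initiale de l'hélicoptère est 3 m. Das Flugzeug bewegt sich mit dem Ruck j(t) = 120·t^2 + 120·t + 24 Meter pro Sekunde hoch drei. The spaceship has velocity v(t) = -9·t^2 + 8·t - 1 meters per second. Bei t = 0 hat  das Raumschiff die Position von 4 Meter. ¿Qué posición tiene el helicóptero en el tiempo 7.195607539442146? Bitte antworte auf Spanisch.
Partiendo de la velocidad v(t) = 5, tomamos 1 antiderivada. Integrando la velocidad y usando la condición inicial x(0) = 3, obtenemos x(t) = 5·t + 3. Usando x(t) = 5·t + 3 y sustituyendo t = 7.195607539442146, encontramos x = 38.9780376972107.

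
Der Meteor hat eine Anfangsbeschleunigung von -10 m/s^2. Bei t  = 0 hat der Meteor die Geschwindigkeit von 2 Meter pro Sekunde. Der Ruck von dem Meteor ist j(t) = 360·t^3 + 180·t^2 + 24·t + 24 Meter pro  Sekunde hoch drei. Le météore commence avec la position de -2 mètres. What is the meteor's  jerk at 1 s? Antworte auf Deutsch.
Wir haben den Ruck j(t) = 360·t^3 + 180·t^2 + 24·t + 24. Durch Einsetzen von t = 1: j(1) = 588.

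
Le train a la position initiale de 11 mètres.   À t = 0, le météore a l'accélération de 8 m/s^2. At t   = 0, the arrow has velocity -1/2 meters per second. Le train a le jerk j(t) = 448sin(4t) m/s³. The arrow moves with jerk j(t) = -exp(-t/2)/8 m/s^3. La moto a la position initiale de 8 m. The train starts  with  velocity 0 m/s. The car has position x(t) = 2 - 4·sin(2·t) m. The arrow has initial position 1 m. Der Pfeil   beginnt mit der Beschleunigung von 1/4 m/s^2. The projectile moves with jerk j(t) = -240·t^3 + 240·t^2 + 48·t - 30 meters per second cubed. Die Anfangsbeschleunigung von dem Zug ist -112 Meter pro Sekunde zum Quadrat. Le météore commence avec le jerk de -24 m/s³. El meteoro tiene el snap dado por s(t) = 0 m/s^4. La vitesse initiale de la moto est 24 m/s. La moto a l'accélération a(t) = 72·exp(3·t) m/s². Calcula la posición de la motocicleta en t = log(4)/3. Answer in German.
Wir müssen unsere Gleichung für die Beschleunigung a(t) = 72·exp(3·t) 2-mal integrieren. Die Stammfunktion von der Beschleunigung, mit v(0) = 24, ergibt die Geschwindigkeit: v(t) = 24·exp(3·t). Die Stammfunktion von der Geschwindigkeit ist die Position. Mit x(0) = 8 erhalten wir x(t) = 8·exp(3·t). Aus der Gleichung für die Position x(t) = 8·exp(3·t), setzen wir t = log(4)/3 ein und erhalten x = 32.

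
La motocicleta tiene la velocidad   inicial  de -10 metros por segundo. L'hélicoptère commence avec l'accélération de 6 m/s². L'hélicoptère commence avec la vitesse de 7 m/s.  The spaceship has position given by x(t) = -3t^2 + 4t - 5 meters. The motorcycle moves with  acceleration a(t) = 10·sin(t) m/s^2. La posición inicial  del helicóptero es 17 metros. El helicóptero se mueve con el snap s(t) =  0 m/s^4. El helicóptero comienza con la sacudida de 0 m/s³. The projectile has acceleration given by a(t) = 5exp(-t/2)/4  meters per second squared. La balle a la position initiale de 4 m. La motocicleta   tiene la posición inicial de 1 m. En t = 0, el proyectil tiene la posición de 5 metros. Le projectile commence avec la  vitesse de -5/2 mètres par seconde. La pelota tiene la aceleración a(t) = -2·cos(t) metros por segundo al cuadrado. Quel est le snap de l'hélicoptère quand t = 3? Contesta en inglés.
From the given snap equation s(t) = 0, we substitute t = 3 to get s = 0.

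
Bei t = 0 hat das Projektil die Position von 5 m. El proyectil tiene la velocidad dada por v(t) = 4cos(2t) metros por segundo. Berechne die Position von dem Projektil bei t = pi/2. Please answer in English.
Starting from velocity v(t) = 4·cos(2·t), we take 1 antiderivative. Taking ∫v(t)dt and applying x(0) = 5, we find x(t) = 2·sin(2·t) + 5. From the given position equation x(t) = 2·sin(2·t) + 5, we substitute t = pi/2 to get x = 5.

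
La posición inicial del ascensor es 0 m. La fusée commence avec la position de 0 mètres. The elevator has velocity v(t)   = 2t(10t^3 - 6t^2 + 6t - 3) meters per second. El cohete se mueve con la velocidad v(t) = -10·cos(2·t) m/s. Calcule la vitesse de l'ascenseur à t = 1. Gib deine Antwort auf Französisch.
En utilisant v(t) = 2·t·(10·t^3 - 6·t^2 + 6·t - 3) et en substituant t = 1, nous trouvons v = 14.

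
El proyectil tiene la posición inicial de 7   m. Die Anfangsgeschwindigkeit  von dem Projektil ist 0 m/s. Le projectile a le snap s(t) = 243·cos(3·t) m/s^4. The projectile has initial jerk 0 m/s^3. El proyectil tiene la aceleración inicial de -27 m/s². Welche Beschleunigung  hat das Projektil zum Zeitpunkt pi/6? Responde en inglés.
To find the answer, we compute 2 antiderivatives of s(t) = 243·cos(3·t). The antiderivative of snap, with j(0) = 0, gives jerk: j(t) = 81·sin(3·t). Finding the integral of j(t) and using a(0) = -27: a(t) = -27·cos(3·t). We have acceleration a(t) = -27·cos(3·t). Substituting t = pi/6: a(pi/6) = 0.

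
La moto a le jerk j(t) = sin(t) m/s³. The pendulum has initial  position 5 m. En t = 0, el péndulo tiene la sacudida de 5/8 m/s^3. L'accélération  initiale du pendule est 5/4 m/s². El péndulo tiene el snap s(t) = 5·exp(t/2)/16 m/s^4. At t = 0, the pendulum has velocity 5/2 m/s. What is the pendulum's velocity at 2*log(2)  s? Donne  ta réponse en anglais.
We must find the antiderivative of our snap equation s(t) = 5·exp(t/2)/16 3 times. Taking ∫s(t)dt and applying j(0) = 5/8, we find j(t) = 5·exp(t/2)/8. The integral of jerk, with a(0) = 5/4, gives acceleration: a(t) = 5·exp(t/2)/4. Finding the integral of a(t) and using v(0) = 5/2: v(t) = 5·exp(t/2)/2. We have velocity v(t) = 5·exp(t/2)/2. Substituting t = 2*log(2): v(2*log(2)) = 5.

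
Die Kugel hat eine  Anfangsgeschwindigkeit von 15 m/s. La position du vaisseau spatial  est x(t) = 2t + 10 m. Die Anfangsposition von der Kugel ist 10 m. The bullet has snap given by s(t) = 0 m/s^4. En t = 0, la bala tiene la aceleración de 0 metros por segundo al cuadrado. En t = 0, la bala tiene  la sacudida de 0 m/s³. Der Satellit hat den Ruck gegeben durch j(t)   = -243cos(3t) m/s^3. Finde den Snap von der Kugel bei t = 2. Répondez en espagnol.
Tenemos el snap s(t) = 0. Sustituyendo t = 2: s(2) = 0.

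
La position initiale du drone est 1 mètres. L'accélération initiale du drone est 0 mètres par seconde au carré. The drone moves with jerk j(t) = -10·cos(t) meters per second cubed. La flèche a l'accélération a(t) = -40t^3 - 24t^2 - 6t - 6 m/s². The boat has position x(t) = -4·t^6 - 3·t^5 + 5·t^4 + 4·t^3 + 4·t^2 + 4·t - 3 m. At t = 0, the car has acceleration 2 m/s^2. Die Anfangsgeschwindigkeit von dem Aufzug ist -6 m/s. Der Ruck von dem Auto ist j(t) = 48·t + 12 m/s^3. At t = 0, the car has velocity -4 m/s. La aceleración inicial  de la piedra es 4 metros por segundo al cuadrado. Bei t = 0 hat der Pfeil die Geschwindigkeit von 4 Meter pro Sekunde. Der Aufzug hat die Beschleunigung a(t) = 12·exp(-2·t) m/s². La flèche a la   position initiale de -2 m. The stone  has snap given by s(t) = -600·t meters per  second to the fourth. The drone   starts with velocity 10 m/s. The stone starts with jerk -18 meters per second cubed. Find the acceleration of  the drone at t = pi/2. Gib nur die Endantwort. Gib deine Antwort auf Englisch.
The answer is -10.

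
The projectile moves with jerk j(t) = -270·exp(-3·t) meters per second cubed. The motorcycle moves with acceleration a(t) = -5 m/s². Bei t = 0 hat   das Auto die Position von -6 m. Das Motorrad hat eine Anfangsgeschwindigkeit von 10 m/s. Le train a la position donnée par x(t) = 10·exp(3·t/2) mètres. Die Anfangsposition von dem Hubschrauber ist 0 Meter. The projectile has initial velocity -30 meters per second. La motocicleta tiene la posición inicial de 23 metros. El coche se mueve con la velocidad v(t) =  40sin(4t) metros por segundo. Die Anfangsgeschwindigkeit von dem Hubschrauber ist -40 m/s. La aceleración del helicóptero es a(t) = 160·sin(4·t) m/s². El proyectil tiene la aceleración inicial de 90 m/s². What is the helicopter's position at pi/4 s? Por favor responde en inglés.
We must find the antiderivative of our acceleration equation a(t) = 160·sin(4·t) 2 times. Taking ∫a(t)dt and applying v(0) = -40, we find v(t) = -40·cos(4·t). The antiderivative of velocity is position. Using x(0) = 0, we get x(t) = -10·sin(4·t). We have position x(t) = -10·sin(4·t). Substituting t = pi/4: x(pi/4) = 0.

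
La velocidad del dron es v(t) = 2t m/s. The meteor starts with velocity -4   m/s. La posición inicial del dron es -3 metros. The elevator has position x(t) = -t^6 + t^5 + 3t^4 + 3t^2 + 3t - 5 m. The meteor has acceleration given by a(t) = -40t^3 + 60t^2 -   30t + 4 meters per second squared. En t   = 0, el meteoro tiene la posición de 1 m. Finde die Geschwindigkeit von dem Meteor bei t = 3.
Wir müssen unsere Gleichung für die Beschleunigung a(t) = -40·t^3 + 60·t^2 - 30·t + 4 1-mal integrieren. Durch Integration von der Beschleunigung und Verwendung der Anfangsbedingung v(0) = -4, erhalten wir v(t) = -10·t^4 + 20·t^3 - 15·t^2 + 4·t - 4. Mit v(t) = -10·t^4 + 20·t^3 - 15·t^2 + 4·t - 4 und Einsetzen von t = 3, finden wir v = -397.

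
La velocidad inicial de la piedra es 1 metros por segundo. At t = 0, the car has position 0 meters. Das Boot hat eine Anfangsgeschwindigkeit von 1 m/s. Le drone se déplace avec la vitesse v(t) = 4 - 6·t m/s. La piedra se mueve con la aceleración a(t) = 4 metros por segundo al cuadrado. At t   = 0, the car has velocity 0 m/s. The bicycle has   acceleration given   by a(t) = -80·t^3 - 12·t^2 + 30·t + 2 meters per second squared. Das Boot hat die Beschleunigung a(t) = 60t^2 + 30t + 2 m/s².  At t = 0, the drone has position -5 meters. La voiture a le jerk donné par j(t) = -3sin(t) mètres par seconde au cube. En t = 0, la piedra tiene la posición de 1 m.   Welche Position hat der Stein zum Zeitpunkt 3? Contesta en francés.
Nous devons trouver l'intégrale de notre équation de l'accélération a(t) = 4 2 fois. L'intégrale de l'accélération est la vitesse. En utilisant v(0) = 1, nous obtenons v(t) = 4·t + 1. En prenant ∫v(t)dt et en appliquant x(0) = 1, nous trouvons x(t) = 2·t^2 + t + 1. De l'équation de la position x(t) = 2·t^2 + t + 1, nous substituons t = 3 pour obtenir x = 22.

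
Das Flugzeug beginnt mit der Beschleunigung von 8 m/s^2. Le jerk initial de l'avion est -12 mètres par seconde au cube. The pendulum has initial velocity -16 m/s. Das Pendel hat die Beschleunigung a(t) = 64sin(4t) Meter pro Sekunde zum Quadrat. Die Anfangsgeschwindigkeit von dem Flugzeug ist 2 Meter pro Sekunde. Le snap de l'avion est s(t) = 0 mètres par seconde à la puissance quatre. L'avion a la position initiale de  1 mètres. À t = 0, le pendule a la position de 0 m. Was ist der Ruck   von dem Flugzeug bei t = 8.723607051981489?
Ausgehend von dem Snap s(t) = 0, nehmen wir 1 Integral. Durch Integration von dem Snap und Verwendung der Anfangsbedingung j(0) = -12, erhalten wir j(t) = -12. Wir haben den Ruck j(t) = -12. Durch Einsetzen von t = 8.723607051981489: j(8.723607051981489) = -12.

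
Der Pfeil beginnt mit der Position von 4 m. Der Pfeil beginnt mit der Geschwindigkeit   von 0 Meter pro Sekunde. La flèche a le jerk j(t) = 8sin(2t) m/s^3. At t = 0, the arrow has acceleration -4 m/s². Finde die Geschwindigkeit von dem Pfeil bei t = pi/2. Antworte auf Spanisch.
Necesitamos integrar nuestra ecuación de la sacudida j(t) = 8·sin(2·t) 2 veces. La antiderivada de la sacudida, con a(0) = -4, da la aceleración: a(t) = -4·cos(2·t). La antiderivada de la aceleración es la velocidad. Usando v(0) = 0, obtenemos v(t) = -2·sin(2·t). Usando v(t) = -2·sin(2·t) y sustituyendo t = pi/2, encontramos v = 0.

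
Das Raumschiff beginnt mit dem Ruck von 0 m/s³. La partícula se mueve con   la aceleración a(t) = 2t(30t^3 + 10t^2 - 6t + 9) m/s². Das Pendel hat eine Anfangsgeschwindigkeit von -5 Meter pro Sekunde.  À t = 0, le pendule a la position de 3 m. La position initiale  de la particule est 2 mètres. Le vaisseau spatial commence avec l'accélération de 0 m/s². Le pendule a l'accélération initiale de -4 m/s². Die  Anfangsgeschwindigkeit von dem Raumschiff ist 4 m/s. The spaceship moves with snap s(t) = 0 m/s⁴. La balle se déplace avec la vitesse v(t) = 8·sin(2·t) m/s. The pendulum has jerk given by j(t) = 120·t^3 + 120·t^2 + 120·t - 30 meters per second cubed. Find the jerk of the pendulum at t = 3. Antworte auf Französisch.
Nous avons le jerk j(t) = 120·t^3 + 120·t^2 + 120·t - 30. En substituant t = 3: j(3) = 4650.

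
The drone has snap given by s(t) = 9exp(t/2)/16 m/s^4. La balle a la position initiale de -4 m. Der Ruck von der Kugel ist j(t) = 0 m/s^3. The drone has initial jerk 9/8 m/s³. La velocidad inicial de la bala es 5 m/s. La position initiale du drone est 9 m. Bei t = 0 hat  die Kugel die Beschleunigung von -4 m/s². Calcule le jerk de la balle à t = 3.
En utilisant j(t) = 0 et en substituant t = 3, nous trouvons j = 0.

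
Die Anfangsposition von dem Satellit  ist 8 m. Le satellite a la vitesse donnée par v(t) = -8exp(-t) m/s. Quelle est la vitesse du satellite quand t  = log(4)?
En utilisant v(t) = -8·exp(-t) et en substituant t = log(4), nous trouvons v = -2.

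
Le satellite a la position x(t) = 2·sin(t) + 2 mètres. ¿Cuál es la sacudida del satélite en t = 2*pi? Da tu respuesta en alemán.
Wir müssen unsere Gleichung für die Position x(t) = 2·sin(t) + 2 3-mal ableiten. Mit d/dt von x(t) finden wir v(t) = 2·cos(t). Durch Ableiten von der Geschwindigkeit erhalten wir die Beschleunigung: a(t) = -2·sin(t). Die Ableitung von der Beschleunigung ergibt den Ruck: j(t) = -2·cos(t). Aus der Gleichung für den Ruck j(t) = -2·cos(t), setzen wir t = 2*pi ein und erhalten j = -2.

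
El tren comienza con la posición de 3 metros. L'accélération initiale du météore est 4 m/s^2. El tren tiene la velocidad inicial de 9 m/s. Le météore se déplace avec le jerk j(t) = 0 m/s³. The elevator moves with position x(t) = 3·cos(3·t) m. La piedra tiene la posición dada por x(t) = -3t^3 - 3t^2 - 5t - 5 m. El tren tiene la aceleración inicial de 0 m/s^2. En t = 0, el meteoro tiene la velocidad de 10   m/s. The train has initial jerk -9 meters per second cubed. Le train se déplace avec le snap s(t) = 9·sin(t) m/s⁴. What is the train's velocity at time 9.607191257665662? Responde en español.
Necesitamos integrar nuestra ecuación del snap s(t) = 9·sin(t) 3 veces. Integrando el snap y usando la condición inicial j(0) = -9, obtenemos j(t) = -9·cos(t). La integral de la sacudida, con a(0) = 0, da la aceleración: a(t) = -9·sin(t). La antiderivada de la aceleración es la velocidad. Usando v(0) = 9, obtenemos v(t) = 9·cos(t). De la ecuación de la velocidad v(t) = 9·cos(t), sustituimos t = 9.607191257665662 para obtener v = -8.85067899067103.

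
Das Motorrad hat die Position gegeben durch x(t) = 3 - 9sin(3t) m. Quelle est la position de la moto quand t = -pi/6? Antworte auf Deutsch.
Aus der Gleichung für die Position x(t) = 3 - 9·sin(3·t), setzen wir t = -pi/6 ein und erhalten x = 12.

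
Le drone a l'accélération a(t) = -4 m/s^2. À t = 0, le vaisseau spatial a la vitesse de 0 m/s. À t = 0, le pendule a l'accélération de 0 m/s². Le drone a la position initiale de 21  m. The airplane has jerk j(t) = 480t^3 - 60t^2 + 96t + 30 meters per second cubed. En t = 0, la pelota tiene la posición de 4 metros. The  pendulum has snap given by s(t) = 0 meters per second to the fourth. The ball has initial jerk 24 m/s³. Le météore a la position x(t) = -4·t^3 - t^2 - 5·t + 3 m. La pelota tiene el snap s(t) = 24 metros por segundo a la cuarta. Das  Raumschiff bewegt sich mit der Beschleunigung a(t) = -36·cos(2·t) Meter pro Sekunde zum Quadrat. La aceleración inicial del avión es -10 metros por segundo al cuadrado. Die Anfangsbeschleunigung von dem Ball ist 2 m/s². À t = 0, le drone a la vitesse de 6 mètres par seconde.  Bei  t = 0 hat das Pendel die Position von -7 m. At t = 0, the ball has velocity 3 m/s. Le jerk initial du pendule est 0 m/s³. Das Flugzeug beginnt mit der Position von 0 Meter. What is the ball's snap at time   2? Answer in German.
Wir haben den Snap s(t) = 24. Durch Einsetzen von t = 2: s(2) = 24.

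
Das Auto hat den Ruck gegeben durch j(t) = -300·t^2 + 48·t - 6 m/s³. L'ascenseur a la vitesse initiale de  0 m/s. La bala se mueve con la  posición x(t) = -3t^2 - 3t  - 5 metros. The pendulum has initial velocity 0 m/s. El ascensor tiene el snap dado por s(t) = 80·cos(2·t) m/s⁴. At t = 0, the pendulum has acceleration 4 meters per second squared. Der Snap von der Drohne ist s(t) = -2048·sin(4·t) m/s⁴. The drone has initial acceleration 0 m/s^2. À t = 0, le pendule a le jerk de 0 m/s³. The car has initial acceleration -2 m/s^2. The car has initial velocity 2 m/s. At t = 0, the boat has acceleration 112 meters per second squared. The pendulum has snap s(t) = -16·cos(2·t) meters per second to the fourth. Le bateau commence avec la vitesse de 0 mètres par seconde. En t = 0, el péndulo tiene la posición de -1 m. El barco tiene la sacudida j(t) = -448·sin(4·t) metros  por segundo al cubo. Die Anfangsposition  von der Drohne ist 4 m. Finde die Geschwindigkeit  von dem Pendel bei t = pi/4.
Ausgehend von dem Snap s(t) = -16·cos(2·t), nehmen wir 3 Stammfunktionen. Durch Integration von dem Snap und Verwendung der Anfangsbedingung j(0) = 0, erhalten wir j(t) = -8·sin(2·t). Mit ∫j(t)dt und Anwendung von a(0) = 4, finden wir a(t) = 4·cos(2·t). Mit ∫a(t)dt und Anwendung von v(0) = 0, finden wir v(t) = 2·sin(2·t). Wir haben die Geschwindigkeit v(t) = 2·sin(2·t). Durch Einsetzen von t = pi/4: v(pi/4) = 2.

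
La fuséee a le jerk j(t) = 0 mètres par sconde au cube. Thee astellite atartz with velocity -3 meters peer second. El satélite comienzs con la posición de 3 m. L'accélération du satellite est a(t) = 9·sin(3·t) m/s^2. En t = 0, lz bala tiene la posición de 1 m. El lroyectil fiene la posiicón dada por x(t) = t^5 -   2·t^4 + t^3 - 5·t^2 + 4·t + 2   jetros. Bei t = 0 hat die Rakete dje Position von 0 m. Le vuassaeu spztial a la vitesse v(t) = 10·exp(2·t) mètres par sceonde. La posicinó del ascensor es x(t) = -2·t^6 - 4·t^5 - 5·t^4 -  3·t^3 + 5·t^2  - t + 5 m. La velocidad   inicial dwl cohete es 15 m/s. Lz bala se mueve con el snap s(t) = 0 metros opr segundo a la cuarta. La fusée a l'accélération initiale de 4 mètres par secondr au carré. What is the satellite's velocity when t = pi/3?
To find the answer, we compute 1 antiderivative of a(t) = 9·sin(3·t). The antiderivative of acceleration is velocity. Using v(0) = -3, we get v(t) = -3·cos(3·t). From the given velocity equation v(t) = -3·cos(3·t), we substitute t = pi/3 to get v = 3.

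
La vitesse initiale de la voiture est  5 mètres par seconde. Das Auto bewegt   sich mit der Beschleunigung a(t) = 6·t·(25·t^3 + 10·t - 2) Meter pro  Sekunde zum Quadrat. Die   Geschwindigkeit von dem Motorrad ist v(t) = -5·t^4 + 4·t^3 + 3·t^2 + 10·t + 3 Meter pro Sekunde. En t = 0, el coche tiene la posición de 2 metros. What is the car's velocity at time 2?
To solve this, we need to take 1 integral of our acceleration equation a(t) = 6·t·(25·t^3 + 10·t - 2). Integrating acceleration and using the initial condition v(0) = 5, we get v(t) = 30·t^5 + 20·t^3 - 6·t^2 + 5. Using v(t) = 30·t^5 + 20·t^3 - 6·t^2 + 5 and substituting t = 2, we find v = 1101.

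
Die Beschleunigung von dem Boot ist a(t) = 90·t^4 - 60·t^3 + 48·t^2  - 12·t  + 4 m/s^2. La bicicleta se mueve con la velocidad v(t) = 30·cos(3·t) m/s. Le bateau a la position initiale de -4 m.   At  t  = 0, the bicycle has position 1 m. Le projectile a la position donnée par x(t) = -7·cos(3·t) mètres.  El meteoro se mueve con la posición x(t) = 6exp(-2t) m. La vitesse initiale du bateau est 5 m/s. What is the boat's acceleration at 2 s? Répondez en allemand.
Mit a(t) = 90·t^4 - 60·t^3 + 48·t^2 - 12·t + 4 und Einsetzen von t = 2, finden wir a = 1132.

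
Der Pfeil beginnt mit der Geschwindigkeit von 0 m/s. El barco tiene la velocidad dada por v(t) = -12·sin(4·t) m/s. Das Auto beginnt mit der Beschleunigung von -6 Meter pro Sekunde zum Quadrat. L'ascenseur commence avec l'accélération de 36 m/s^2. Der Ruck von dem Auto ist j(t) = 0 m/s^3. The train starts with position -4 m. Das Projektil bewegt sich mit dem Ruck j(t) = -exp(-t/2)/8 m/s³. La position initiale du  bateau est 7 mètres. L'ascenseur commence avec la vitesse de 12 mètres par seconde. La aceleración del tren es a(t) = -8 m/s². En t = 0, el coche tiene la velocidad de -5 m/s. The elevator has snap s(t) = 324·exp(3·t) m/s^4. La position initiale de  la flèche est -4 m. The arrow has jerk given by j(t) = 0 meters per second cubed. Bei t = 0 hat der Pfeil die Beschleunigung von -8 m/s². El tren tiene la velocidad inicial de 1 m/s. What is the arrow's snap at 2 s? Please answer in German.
Ausgehend von dem Ruck j(t) = 0, nehmen wir 1 Ableitung. Durch Ableiten von dem Ruck erhalten wir den Snap: s(t) = 0. Aus der Gleichung für den Snap s(t) = 0, setzen wir t = 2 ein und erhalten s = 0.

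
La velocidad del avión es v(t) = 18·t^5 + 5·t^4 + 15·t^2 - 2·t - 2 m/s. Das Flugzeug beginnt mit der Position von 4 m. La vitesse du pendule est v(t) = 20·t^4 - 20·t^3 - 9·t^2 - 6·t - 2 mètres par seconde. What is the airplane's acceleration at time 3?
We must differentiate our velocity equation v(t) = 18·t^5 + 5·t^4 + 15·t^2 - 2·t - 2 1 time. Differentiating velocity, we get acceleration: a(t) = 90·t^4 + 20·t^3 + 30·t - 2. From the given acceleration equation a(t) = 90·t^4 + 20·t^3 + 30·t - 2, we substitute t = 3 to get a = 7918.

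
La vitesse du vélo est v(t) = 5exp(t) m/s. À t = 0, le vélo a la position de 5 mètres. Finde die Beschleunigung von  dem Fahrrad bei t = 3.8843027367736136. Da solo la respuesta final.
Die Beschleunigung bei t = 3.8843027367736136 ist a = 243.165103088867.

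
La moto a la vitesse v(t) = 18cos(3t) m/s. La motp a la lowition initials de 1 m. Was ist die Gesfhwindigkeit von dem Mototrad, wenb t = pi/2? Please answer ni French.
Nous avons la vitesse v(t) = 18·cos(3·t). En substituant t = pi/2: v(pi/2) = 0.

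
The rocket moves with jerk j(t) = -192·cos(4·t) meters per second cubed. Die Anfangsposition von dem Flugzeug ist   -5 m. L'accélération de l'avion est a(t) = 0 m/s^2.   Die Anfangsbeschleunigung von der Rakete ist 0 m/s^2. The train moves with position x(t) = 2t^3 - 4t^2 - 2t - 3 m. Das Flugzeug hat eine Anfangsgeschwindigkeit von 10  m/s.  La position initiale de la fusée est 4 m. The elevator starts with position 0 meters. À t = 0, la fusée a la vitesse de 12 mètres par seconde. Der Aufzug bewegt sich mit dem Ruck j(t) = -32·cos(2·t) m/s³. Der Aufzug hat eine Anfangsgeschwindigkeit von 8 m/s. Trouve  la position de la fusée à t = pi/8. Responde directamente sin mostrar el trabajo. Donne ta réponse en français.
À t = pi/8, x = 7.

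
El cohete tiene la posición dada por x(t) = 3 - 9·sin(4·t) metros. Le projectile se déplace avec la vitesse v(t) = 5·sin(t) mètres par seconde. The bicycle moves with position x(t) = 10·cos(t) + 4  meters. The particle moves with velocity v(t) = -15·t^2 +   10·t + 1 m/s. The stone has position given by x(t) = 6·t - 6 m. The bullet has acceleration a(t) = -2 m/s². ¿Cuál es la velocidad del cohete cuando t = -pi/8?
Debemos derivar nuestra ecuación de la posición x(t) = 3 - 9·sin(4·t) 1 vez. Tomando d/dt de x(t), encontramos v(t) = -36·cos(4·t). Usando v(t) = -36·cos(4·t) y sustituyendo t = -pi/8, encontramos v = 0.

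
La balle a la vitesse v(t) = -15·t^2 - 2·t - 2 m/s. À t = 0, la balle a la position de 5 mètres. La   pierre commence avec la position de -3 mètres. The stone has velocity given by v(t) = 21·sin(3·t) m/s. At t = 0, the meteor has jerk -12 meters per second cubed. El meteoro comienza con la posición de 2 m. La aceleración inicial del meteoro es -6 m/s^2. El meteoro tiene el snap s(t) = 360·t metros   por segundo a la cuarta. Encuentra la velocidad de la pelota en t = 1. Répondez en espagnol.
Tenemos la velocidad v(t) = -15·t^2 - 2·t - 2. Sustituyendo t = 1: v(1) = -19.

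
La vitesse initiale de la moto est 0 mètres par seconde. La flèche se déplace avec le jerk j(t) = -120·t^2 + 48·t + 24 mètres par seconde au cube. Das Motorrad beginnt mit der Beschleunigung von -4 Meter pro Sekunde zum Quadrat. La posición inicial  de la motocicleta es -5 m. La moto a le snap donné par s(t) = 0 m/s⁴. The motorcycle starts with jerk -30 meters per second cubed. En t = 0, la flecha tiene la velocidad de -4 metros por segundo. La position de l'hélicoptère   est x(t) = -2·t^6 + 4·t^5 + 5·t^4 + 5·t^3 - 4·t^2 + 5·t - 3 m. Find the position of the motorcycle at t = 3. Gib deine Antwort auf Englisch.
We must find the antiderivative of our snap equation s(t) = 0 4 times. The antiderivative of snap is jerk. Using j(0) = -30, we get j(t) = -30. The antiderivative of jerk, with a(0) = -4, gives acceleration: a(t) = -30·t - 4. Taking ∫a(t)dt and applying v(0) = 0, we find v(t) = t·(-15·t - 4). Integrating velocity and using the initial condition x(0) = -5, we get x(t) = -5·t^3 - 2·t^2 - 5. From the given position equation x(t) = -5·t^3 - 2·t^2 - 5, we substitute t = 3 to get x = -158.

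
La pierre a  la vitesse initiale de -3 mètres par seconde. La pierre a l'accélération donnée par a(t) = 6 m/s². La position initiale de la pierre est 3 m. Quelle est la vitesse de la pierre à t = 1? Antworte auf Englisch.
We need to integrate our acceleration equation a(t) = 6 1 time. The antiderivative of acceleration is velocity. Using v(0) = -3, we get v(t) = 6·t - 3. From the given velocity equation v(t) = 6·t - 3, we substitute t = 1 to get v = 3.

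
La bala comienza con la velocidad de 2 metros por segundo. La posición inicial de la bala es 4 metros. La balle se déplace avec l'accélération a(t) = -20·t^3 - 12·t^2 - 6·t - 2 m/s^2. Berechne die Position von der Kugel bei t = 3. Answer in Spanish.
Partiendo de la aceleración a(t) = -20·t^3 - 12·t^2 - 6·t - 2, tomamos 2 integrales. Integrando la aceleración y usando la condición inicial v(0) = 2, obtenemos v(t) = -5·t^4 - 4·t^3 - 3·t^2 - 2·t + 2. Integrando la velocidad y usando la condición inicial x(0) = 4, obtenemos x(t) = -t^5 - t^4 - t^3 - t^2 + 2·t + 4. Usando x(t) = -t^5 - t^4 - t^3 - t^2 + 2·t + 4 y sustituyendo t = 3, encontramos x = -350.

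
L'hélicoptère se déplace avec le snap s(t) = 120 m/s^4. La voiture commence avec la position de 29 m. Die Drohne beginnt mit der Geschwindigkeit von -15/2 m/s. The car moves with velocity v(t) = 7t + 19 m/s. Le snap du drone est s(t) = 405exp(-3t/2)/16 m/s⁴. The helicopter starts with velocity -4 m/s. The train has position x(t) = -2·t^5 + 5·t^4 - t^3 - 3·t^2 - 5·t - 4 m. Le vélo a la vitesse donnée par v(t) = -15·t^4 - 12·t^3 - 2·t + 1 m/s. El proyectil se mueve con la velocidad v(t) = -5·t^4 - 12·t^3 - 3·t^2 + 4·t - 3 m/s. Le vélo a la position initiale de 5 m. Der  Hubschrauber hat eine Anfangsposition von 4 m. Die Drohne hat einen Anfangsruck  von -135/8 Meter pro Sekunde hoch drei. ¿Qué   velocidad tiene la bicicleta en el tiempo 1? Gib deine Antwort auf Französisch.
En utilisant v(t) = -15·t^4 - 12·t^3 - 2·t + 1 et en substituant t = 1, nous trouvons v = -28.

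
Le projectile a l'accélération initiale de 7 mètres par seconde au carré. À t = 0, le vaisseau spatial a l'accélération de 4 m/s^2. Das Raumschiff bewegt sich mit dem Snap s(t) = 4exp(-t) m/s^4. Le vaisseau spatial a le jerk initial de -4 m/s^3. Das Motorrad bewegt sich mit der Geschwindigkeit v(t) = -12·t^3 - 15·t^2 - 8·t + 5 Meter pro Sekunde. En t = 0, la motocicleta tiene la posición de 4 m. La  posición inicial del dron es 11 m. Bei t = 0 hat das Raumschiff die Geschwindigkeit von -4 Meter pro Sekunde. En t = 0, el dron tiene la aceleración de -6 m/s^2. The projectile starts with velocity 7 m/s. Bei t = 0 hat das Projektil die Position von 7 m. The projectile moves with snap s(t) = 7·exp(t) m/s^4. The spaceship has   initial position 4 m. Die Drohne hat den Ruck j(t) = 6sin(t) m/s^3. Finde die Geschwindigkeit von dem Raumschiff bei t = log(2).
Wir müssen unsere Gleichung für den Snap s(t) = 4·exp(-t) 3-mal integrieren. Das Integral von dem Snap ist der Ruck. Mit j(0) = -4 erhalten wir j(t) = -4·exp(-t). Das Integral von dem Ruck, mit a(0) = 4, ergibt die Beschleunigung: a(t) = 4·exp(-t). Die Stammfunktion von der Beschleunigung ist die Geschwindigkeit. Mit v(0) = -4 erhalten wir v(t) = -4·exp(-t). Mit v(t) = -4·exp(-t) und Einsetzen von t = log(2), finden wir v = -2.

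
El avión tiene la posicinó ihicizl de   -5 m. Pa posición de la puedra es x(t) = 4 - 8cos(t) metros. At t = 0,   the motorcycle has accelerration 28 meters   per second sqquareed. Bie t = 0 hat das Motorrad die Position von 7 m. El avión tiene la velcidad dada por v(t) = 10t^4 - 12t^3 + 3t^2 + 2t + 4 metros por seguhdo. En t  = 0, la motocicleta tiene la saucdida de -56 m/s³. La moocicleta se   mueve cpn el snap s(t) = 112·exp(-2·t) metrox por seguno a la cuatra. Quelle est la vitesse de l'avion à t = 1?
De l'équation de la vitesse v(t) = 10·t^4 - 12·t^3 + 3·t^2 + 2·t + 4, nous substituons t = 1 pour obtenir v = 7.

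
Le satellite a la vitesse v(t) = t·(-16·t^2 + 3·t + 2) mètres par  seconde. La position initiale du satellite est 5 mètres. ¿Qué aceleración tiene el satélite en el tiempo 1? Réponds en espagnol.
Para resolver esto, necesitamos tomar 1 derivada de nuestra ecuación de la velocidad v(t) = t·(-16·t^2 + 3·t + 2). Tomando d/dt de v(t), encontramos a(t) = -16·t^2 + t·(3 - 32·t) + 3·t + 2. Tenemos la aceleración a(t) = -16·t^2 + t·(3 - 32·t) + 3·t + 2. Sustituyendo t = 1: a(1) = -40.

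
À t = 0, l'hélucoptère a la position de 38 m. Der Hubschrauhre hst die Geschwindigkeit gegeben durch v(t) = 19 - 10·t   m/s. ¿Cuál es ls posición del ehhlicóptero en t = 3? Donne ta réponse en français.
En partant de la vitesse v(t) = 19 - 10·t, nous prenons 1 intégrale. En prenant ∫v(t)dt et en appliquant x(0) = 38, nous trouvons x(t) = -5·t^2 + 19·t + 38. Nous avons la position x(t) = -5·t^2 + 19·t + 38. En substituant t = 3: x(3) = 50.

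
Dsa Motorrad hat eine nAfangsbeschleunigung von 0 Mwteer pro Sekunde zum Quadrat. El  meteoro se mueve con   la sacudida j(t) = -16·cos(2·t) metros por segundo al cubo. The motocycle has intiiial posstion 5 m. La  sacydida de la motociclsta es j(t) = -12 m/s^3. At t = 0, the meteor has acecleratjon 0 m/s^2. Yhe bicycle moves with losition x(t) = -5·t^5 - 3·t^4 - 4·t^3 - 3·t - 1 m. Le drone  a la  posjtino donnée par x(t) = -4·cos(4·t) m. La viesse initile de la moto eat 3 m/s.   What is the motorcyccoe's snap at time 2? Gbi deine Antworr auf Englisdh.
We must differentiate our jerk equation j(t) = -12 1 time. Taking d/dt of j(t), we find s(t) = 0. We have snap s(t) = 0. Substituting t = 2: s(2) = 0.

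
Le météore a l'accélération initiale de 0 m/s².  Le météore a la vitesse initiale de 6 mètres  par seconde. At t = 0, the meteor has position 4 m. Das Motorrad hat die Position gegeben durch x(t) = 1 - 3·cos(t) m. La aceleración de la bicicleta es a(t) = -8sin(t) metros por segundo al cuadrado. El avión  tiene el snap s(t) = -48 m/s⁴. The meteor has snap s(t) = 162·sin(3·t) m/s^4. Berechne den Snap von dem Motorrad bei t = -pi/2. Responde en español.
Para resolver esto, necesitamos tomar 4 derivadas de nuestra ecuación de la posición x(t) = 1 - 3·cos(t). Tomando d/dt de x(t), encontramos v(t) = 3·sin(t). La derivada de la velocidad da la aceleración: a(t) = 3·cos(t). Derivando la aceleración, obtenemos la sacudida: j(t) = -3·sin(t). Derivando la sacudida, obtenemos el snap: s(t) = -3·cos(t). Usando s(t) = -3·cos(t) y sustituyendo t = -pi/2, encontramos s = 0.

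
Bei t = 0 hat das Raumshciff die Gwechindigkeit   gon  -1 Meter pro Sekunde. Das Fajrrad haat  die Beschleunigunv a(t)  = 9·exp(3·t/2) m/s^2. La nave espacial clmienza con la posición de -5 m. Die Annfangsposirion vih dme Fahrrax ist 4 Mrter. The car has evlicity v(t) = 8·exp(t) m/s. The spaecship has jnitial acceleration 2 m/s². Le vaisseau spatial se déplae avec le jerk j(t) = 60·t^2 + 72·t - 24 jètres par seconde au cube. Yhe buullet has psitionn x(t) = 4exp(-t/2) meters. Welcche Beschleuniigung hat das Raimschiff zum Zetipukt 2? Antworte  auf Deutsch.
Ausgehend von dem Ruck j(t) = 60·t^2 + 72·t - 24, nehmen wir 1 Integral. Die Stammfunktion von dem Ruck ist die Beschleunigung. Mit a(0) = 2 erhalten wir a(t) = 20·t^3 + 36·t^2 - 24·t + 2. Mit a(t) = 20·t^3 + 36·t^2 - 24·t + 2 und Einsetzen von t = 2, finden wir a = 258.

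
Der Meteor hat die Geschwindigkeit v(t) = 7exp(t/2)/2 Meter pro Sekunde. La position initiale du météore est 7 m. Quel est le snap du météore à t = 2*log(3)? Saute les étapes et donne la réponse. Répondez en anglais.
At t = 2*log(3), s = 21/16.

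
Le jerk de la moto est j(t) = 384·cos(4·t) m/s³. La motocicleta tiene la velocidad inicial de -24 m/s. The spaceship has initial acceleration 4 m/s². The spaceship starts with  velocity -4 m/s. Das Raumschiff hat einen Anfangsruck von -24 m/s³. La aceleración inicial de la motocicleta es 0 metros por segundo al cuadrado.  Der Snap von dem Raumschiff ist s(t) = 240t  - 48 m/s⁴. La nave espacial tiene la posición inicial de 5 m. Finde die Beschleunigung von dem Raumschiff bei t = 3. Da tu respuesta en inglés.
To solve this, we need to take 2 integrals of our snap equation s(t) = 240·t - 48. Taking ∫s(t)dt and applying j(0) = -24, we find j(t) = 120·t^2 - 48·t - 24. The antiderivative of jerk, with a(0) = 4, gives acceleration: a(t) = 40·t^3 - 24·t^2 - 24·t + 4. We have acceleration a(t) = 40·t^3 - 24·t^2 - 24·t + 4. Substituting t = 3: a(3) = 796.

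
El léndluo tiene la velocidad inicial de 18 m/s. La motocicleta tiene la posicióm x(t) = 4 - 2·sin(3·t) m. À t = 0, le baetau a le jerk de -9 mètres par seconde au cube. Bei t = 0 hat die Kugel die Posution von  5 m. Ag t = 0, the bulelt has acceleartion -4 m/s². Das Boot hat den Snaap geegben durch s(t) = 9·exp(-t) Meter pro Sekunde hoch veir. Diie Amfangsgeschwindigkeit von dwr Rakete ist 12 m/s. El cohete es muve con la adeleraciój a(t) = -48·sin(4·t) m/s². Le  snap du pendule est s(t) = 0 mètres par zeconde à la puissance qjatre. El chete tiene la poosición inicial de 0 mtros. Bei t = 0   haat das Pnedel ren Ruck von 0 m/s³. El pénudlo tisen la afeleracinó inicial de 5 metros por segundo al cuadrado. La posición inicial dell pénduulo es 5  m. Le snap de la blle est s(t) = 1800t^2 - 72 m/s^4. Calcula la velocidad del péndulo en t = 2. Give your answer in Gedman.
Wir müssen das Integral unserer Gleichung für den Snap s(t) = 0 3-mal finden. Mit ∫s(t)dt und Anwendung von j(0) = 0, finden wir j(t) = 0. Die Stammfunktion von dem Ruck, mit a(0) = 5, ergibt die Beschleunigung: a(t) = 5. Mit ∫a(t)dt und Anwendung von v(0) = 18, finden wir v(t) = 5·t + 18. Wir haben die Geschwindigkeit v(t) = 5·t + 18. Durch Einsetzen von t = 2: v(2) = 28.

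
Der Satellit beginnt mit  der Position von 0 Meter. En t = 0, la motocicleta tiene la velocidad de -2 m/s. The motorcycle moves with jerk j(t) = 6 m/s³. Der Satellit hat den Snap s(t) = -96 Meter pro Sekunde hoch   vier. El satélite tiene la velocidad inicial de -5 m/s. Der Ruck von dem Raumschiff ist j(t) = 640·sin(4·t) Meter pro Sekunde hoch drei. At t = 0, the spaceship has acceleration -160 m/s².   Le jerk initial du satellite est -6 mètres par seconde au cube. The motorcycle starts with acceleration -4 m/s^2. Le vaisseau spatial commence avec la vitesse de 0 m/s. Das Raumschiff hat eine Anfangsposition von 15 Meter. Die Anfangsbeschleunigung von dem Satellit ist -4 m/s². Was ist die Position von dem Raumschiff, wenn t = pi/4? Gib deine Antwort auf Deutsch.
Wir müssen die Stammfunktion unserer Gleichung für den Ruck j(t) = 640·sin(4·t) 3-mal finden. Das Integral von dem Ruck ist die Beschleunigung. Mit a(0) = -160 erhalten wir a(t) = -160·cos(4·t). Durch Integration von der Beschleunigung und Verwendung der Anfangsbedingung v(0) = 0, erhalten wir v(t) = -40·sin(4·t). Durch Integration von der Geschwindigkeit und Verwendung der Anfangsbedingung x(0) = 15, erhalten wir x(t) = 10·cos(4·t) + 5. Aus der Gleichung für die Position x(t) = 10·cos(4·t) + 5, setzen wir t = pi/4 ein und erhalten x = -5.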